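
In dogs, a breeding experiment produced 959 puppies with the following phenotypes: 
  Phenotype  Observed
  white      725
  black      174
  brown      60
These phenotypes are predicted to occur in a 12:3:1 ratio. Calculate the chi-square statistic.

0.234

Expected counts for N = 959 under a 12:3:1 ratio (total parts = 16):
  white: 959 × 12/16 = 719.25
  black: 959 × 3/16 = 179.8125
  brown: 959 × 1/16 = 59.9375
χ² = Σ (O − E)² / E
  white: (725 − 719.25)² / 719.25 = 0.0460
  black: (174 − 179.8125)² / 179.8125 = 0.1879
  brown: (60 − 59.9375)² / 59.9375 = 0.0001
χ² = 0.0460 + 0.1879 + 0.0001 = 0.234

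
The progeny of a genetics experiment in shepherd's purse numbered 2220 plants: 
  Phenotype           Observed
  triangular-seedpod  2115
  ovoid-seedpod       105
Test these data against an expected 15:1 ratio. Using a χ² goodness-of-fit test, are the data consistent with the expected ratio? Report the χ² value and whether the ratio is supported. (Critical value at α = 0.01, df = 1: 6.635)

Under the 15:1 hypothesis (Σ ratio = 16, N = 2220):
  triangular-seedpod: 2220 × 15/16 = 2081.25
  ovoid-seedpod: 2220 × 1/16 = 138.75
χ² = Σ (O − E)² / E
  triangular-seedpod: (2115 − 2081.25)² / 2081.25 = 0.5473
  ovoid-seedpod: (105 − 138.75)² / 138.75 = 8.2095
χ² = 0.5473 + 8.2095 = 8.7568 ≈ 8.757
Degrees of freedom = 2 − 1 = 1; critical value at α = 0.01 is 6.635.
Since 8.757 > 6.635, we reject the null hypothesis — the data do not fit the 15:1 ratio.

8.757; not consistent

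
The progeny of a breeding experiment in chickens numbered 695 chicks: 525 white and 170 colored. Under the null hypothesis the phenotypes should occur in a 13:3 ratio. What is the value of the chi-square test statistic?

Expected counts for N = 695 under a 13:3 ratio (total parts = 16):
  white: 695 × 13/16 = 564.6875
  colored: 695 × 3/16 = 130.3125
χ² = Σ (O − E)² / E
  white: (525 − 564.6875)² / 564.6875 = 2.7893
  colored: (170 − 130.3125)² / 130.3125 = 12.0871
χ² = 2.7893 + 12.0871 = 14.8764 ≈ 14.876

14.876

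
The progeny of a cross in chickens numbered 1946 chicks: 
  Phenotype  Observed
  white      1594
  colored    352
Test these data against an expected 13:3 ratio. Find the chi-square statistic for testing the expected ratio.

Expected counts for N = 1946 under a 13:3 ratio (total parts = 16):
  white: 1946 × 13/16 = 1581.125
  colored: 1946 × 3/16 = 364.875
χ² = Σ (O − E)² / E
  white: (1594 − 1581.125)² / 1581.125 = 0.1048
  colored: (352 − 364.875)² / 364.875 = 0.4543
χ² = 0.1048 + 0.4543 = 0.5591 ≈ 0.559

0.559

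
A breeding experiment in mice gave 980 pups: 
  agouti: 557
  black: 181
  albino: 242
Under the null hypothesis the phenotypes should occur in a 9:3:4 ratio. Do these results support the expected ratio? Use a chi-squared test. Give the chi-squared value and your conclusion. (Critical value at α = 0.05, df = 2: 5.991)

Total ratio parts = 16. Expected numbers out of 980:
  agouti: 980 × 9/16 = 551.25
  black: 980 × 3/16 = 183.75
  albino: 980 × 4/16 = 245
χ² = Σ (O − E)² / E
  agouti: (557 − 551.25)² / 551.25 = 0.0600
  black: (181 − 183.75)² / 183.75 = 0.0412
  albino: (242 − 245)² / 245 = 0.0367
χ² = 0.0600 + 0.0412 + 0.0367 = 0.1379 ≈ 0.138
Degrees of freedom = 3 − 1 = 2; critical value at α = 0.05 is 5.991.
Since 0.138 < 5.991, we fail to reject the null hypothesis — the data are consistent with the 9:3:4 ratio.

0.138; consistent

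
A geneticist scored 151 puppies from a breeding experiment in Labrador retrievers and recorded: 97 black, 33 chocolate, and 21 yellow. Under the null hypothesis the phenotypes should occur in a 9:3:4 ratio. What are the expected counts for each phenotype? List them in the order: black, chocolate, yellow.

Expected counts for N = 151 under a 9:3:4 ratio (total parts = 16):
  black: 151 × 9/16 = 84.9375
  chocolate: 151 × 3/16 = 28.3125
  yellow: 151 × 4/16 = 37.75

84.9375, 28.3125, 37.75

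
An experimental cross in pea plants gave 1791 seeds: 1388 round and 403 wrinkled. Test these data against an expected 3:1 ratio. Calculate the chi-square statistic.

Expected counts for N = 1791 under a 3:1 ratio (total parts = 4):
  round: 1791 × 3/4 = 1343.25
  wrinkled: 1791 × 1/4 = 447.75
χ² = Σ (O − E)² / E
  round: (1388 − 1343.25)² / 1343.25 = 1.4908
  wrinkled: (403 − 447.75)² / 447.75 = 4.4725
χ² = 1.4908 + 4.4725 = 5.9633 ≈ 5.963

5.963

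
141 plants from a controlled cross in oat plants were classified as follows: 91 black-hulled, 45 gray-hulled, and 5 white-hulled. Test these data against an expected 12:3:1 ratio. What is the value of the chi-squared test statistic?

The 12:3:1 ratio has 16 parts, so with N = 141 the expected counts are:
  black-hulled: 141 × 12/16 = 105.75
  gray-hulled: 141 × 3/16 = 26.4375
  white-hulled: 141 × 1/16 = 8.8125
χ² = Σ (O − E)² / E
  black-hulled: (91 − 105.75)² / 105.75 = 2.0573
  gray-hulled: (45 − 26.4375)² / 26.4375 = 13.0332
  white-hulled: (5 − 8.8125)² / 8.8125 = 1.6494
χ² = 2.0573 + 13.0332 + 1.6494 = 16.7399 ≈ 16.740

16.740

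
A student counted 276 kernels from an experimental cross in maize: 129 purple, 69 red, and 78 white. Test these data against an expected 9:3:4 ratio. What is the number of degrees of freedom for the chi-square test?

A goodness-of-fit test with 3 phenotype classes has df = 3 − 1 = 2.

2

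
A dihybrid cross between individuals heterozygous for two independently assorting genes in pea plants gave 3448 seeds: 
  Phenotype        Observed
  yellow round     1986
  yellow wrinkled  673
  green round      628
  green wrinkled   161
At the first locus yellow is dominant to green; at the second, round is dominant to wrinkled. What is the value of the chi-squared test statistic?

16.514

A dihybrid F₂ with independent assortment and complete dominance at both loci gives a 9:3:3:1 phenotypic ratio.
Under the 9:3:3:1 hypothesis (Σ ratio = 16, N = 3448):
  yellow round: 3448 × 9/16 = 1939.5
  yellow wrinkled: 3448 × 3/16 = 646.5
  green round: 3448 × 3/16 = 646.5
  green wrinkled: 3448 × 1/16 = 215.5
χ² = Σ (O − E)² / E
  yellow round: (1986 − 1939.5)² / 1939.5 = 1.1148
  yellow wrinkled: (673 − 646.5)² / 646.5 = 1.0862
  green round: (628 − 646.5)² / 646.5 = 0.5294
  green wrinkled: (161 − 215.5)² / 215.5 = 13.7831
χ² = 1.1148 + 1.0862 + 0.5294 + 13.7831 = 16.5135 ≈ 16.514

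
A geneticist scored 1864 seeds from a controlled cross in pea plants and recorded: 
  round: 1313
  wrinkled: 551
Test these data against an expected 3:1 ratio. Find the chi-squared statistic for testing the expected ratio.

The 3:1 ratio has 4 parts, so with N = 1864 the expected counts are:
  round: 1864 × 3/4 = 1398
  wrinkled: 1864 × 1/4 = 466
χ² = Σ (O − E)² / E
  round: (1313 − 1398)² / 1398 = 5.1681
  wrinkled: (551 − 466)² / 466 = 15.5043
χ² = 5.1681 + 15.5043 = 20.6724 ≈ 20.672

20.672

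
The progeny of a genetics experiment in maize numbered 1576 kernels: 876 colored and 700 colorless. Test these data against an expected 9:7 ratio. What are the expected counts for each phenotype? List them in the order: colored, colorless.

Expected counts for N = 1576 under a 9:7 ratio (total parts = 16):
  colored: 1576 × 9/16 = 886.5
  colorless: 1576 × 7/16 = 689.5

886.5, 689.5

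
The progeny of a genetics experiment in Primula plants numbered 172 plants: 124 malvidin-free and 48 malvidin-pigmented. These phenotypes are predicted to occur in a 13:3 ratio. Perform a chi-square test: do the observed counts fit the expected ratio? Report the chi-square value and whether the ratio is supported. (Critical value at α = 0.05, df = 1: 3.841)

9.467; not consistent

The 13:3 ratio has 16 parts, so with N = 172 the expected counts are:
  malvidin-free: 172 × 13/16 = 139.75
  malvidin-pigmented: 172 × 3/16 = 32.25
χ² = Σ (O − E)² / E
  malvidin-free: (124 − 139.75)² / 139.75 = 1.7750
  malvidin-pigmented: (48 − 32.25)² / 32.25 = 7.6919
χ² = 1.7750 + 7.6919 = 9.4669 ≈ 9.467
Degrees of freedom = 2 − 1 = 1; critical value at α = 0.05 is 3.841.
Since 9.467 > 3.841, we reject the null hypothesis — the data do not fit the 13:3 ratio.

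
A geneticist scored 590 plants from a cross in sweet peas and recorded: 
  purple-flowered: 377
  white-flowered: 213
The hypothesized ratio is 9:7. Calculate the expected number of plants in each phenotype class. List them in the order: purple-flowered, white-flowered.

Total ratio parts = 16. Expected numbers out of 590:
  purple-flowered: 590 × 9/16 = 331.875
  white-flowered: 590 × 7/16 = 258.125

331.875, 258.125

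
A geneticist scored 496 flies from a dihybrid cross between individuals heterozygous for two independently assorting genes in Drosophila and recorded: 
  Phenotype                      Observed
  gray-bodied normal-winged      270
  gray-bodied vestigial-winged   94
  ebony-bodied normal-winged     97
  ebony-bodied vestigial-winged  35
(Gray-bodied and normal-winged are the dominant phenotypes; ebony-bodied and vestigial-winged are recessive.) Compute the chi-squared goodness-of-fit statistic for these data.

A dihybrid F₂ with independent assortment and complete dominance at both loci gives a 9:3:3:1 phenotypic ratio.
The 9:3:3:1 ratio has 16 parts, so with N = 496 the expected counts are:
  gray-bodied normal-winged: 496 × 9/16 = 279
  gray-bodied vestigial-winged: 496 × 3/16 = 93
  ebony-bodied normal-winged: 496 × 3/16 = 93
  ebony-bodied vestigial-winged: 496 × 1/16 = 31
χ² = Σ (O − E)² / E
  gray-bodied normal-winged: (270 − 279)² / 279 = 0.2903
  gray-bodied vestigial-winged: (94 − 93)² / 93 = 0.0108
  ebony-bodied normal-winged: (97 − 93)² / 93 = 0.1720
  ebony-bodied vestigial-winged: (35 − 31)² / 31 = 0.5161
χ² = 0.2903 + 0.0108 + 0.1720 + 0.5161 = 0.9892 ≈ 0.989

0.989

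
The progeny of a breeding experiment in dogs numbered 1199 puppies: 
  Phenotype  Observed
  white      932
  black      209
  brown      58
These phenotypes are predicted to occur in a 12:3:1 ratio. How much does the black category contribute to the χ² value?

Under the 12:3:1 hypothesis (Σ ratio = 16, N = 1199):
  white: 1199 × 12/16 = 899.25
  black: 1199 × 3/16 = 224.8125
  brown: 1199 × 1/16 = 74.9375
Contribution of black: (209 − 224.8125)² / 224.8125 = 1.1122

1.112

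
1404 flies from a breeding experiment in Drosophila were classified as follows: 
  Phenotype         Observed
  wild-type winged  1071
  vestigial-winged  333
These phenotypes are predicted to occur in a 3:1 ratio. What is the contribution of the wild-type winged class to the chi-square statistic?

Under the 3:1 hypothesis (Σ ratio = 4, N = 1404):
  wild-type winged: 1404 × 3/4 = 1053
  vestigial-winged: 1404 × 1/4 = 351
Contribution of wild-type winged: (1071 − 1053)² / 1053 = 0.3077

0.308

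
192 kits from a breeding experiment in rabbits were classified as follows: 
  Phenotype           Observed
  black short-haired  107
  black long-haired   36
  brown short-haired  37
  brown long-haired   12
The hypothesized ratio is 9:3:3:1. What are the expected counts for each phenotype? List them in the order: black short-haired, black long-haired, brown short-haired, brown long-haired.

Total ratio parts = 16. Expected numbers out of 192:
  black short-haired: 192 × 9/16 = 108
  black long-haired: 192 × 3/16 = 36
  brown short-haired: 192 × 3/16 = 36
  brown long-haired: 192 × 1/16 = 12

108, 36, 36, 12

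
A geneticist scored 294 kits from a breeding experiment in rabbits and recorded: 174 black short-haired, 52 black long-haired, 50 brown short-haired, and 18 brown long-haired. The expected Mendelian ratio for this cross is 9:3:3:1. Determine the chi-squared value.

1.111

The 9:3:3:1 ratio has 16 parts, so with N = 294 the expected counts are:
  black short-haired: 294 × 9/16 = 165.375
  black long-haired: 294 × 3/16 = 55.125
  brown short-haired: 294 × 3/16 = 55.125
  brown long-haired: 294 × 1/16 = 18.375
χ² = Σ (O − E)² / E
  black short-haired: (174 − 165.375)² / 165.375 = 0.4498
  black long-haired: (52 − 55.125)² / 55.125 = 0.1772
  brown short-haired: (50 − 55.125)² / 55.125 = 0.4765
  brown long-haired: (18 − 18.375)² / 18.375 = 0.0077
χ² = 0.4498 + 0.1772 + 0.4765 + 0.0077 = 1.1112 ≈ 1.111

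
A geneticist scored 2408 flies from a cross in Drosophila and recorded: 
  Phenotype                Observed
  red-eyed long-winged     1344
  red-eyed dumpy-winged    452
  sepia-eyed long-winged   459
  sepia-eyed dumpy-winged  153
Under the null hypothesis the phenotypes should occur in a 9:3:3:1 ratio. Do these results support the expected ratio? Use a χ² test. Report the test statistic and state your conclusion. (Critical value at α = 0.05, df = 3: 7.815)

0.248; consistent

Total ratio parts = 16. Expected numbers out of 2408:
  red-eyed long-winged: 2408 × 9/16 = 1354.5
  red-eyed dumpy-winged: 2408 × 3/16 = 451.5
  sepia-eyed long-winged: 2408 × 3/16 = 451.5
  sepia-eyed dumpy-winged: 2408 × 1/16 = 150.5
χ² = Σ (O − E)² / E
  red-eyed long-winged: (1344 − 1354.5)² / 1354.5 = 0.0814
  red-eyed dumpy-winged: (452 − 451.5)² / 451.5 = 0.0006
  sepia-eyed long-winged: (459 − 451.5)² / 451.5 = 0.1246
  sepia-eyed dumpy-winged: (153 − 150.5)² / 150.5 = 0.0415
χ² = 0.0814 + 0.0006 + 0.1246 + 0.0415 = 0.2481 ≈ 0.248
Degrees of freedom = 4 − 1 = 3; critical value at α = 0.05 is 7.815.
Since 0.248 < 7.815, we fail to reject the null hypothesis — the data are consistent with the 9:3:3:1 ratio.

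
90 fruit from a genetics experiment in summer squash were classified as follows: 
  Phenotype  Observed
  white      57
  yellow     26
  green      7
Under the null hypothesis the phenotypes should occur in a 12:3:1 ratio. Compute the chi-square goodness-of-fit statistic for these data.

6.904

Under the 12:3:1 hypothesis (Σ ratio = 16, N = 90):
  white: 90 × 12/16 = 67.5
  yellow: 90 × 3/16 = 16.875
  green: 90 × 1/16 = 5.625
χ² = Σ (O − E)² / E
  white: (57 − 67.5)² / 67.5 = 1.6333
  yellow: (26 − 16.875)² / 16.875 = 4.9343
  green: (7 − 5.625)² / 5.625 = 0.3361
χ² = 1.6333 + 4.9343 + 0.3361 = 6.9037 ≈ 6.904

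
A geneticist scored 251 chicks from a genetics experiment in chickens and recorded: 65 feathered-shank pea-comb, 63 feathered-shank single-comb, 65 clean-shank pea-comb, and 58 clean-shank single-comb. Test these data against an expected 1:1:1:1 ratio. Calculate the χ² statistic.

The 1:1:1:1 ratio has 4 parts, so with N = 251 the expected counts are:
  feathered-shank pea-comb: 251 × 1/4 = 62.75
  feathered-shank single-comb: 251 × 1/4 = 62.75
  clean-shank pea-comb: 251 × 1/4 = 62.75
  clean-shank single-comb: 251 × 1/4 = 62.75
χ² = Σ (O − E)² / E
  feathered-shank pea-comb: (65 − 62.75)² / 62.75 = 0.0807
  feathered-shank single-comb: (63 − 62.75)² / 62.75 = 0.0010
  clean-shank pea-comb: (65 − 62.75)² / 62.75 = 0.0807
  clean-shank single-comb: (58 − 62.75)² / 62.75 = 0.3596
χ² = 0.0807 + 0.0010 + 0.0807 + 0.3596 = 0.522

0.522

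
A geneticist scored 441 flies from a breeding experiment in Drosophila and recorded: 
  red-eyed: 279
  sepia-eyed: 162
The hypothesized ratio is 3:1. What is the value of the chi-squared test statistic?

32.388

Total ratio parts = 4. Expected numbers out of 441:
  red-eyed: 441 × 3/4 = 330.75
  sepia-eyed: 441 × 1/4 = 110.25
χ² = Σ (O − E)² / E
  red-eyed: (279 − 330.75)² / 330.75 = 8.0969
  sepia-eyed: (162 − 110.25)² / 110.25 = 24.2908
χ² = 8.0969 + 24.2908 = 32.3877 ≈ 32.388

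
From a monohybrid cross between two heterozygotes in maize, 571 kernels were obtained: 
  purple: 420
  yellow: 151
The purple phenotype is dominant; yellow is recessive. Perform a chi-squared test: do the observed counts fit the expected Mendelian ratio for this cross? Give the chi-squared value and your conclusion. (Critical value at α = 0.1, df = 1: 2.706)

For a monohybrid cross between heterozygotes with complete dominance, the expected phenotypic ratio is 3:1.
Total ratio parts = 4. Expected numbers out of 571:
  purple: 571 × 3/4 = 428.25
  yellow: 571 × 1/4 = 142.75
χ² = Σ (O − E)² / E
  purple: (420 − 428.25)² / 428.25 = 0.1589
  yellow: (151 − 142.75)² / 142.75 = 0.4768
χ² = 0.1589 + 0.4768 = 0.6357 ≈ 0.636
Degrees of freedom = 2 − 1 = 1; critical value at α = 0.1 is 2.706.
Since 0.636 < 2.706, we fail to reject the null hypothesis — the data are consistent with the 3:1 ratio.

0.636; consistent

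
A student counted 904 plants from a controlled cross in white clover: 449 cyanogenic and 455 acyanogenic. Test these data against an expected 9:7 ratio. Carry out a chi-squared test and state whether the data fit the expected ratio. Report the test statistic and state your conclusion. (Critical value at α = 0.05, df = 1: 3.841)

15.913; not consistent

The 9:7 ratio has 16 parts, so with N = 904 the expected counts are:
  cyanogenic: 904 × 9/16 = 508.5
  acyanogenic: 904 × 7/16 = 395.5
χ² = Σ (O − E)² / E
  cyanogenic: (449 − 508.5)² / 508.5 = 6.9621
  acyanogenic: (455 − 395.5)² / 395.5 = 8.9513
χ² = 6.9621 + 8.9513 = 15.9134 ≈ 15.913
Degrees of freedom = 2 − 1 = 1; critical value at α = 0.05 is 3.841.
Since 15.913 > 3.841, we reject the null hypothesis — the data do not fit the 9:7 ratio.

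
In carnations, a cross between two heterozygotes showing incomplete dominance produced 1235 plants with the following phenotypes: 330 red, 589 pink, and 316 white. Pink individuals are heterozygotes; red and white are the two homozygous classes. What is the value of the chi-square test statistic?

2.948

With incomplete dominance, a heterozygote × heterozygote cross gives a 1:2:1 phenotypic ratio.
Under the 1:2:1 hypothesis (Σ ratio = 4, N = 1235):
  red: 1235 × 1/4 = 308.75
  pink: 1235 × 2/4 = 617.5
  white: 1235 × 1/4 = 308.75
χ² = Σ (O − E)² / E
  red: (330 − 308.75)² / 308.75 = 1.4626
  pink: (589 − 617.5)² / 617.5 = 1.3154
  white: (316 − 308.75)² / 308.75 = 0.1702
χ² = 1.4626 + 1.3154 + 0.1702 = 2.9482 ≈ 2.948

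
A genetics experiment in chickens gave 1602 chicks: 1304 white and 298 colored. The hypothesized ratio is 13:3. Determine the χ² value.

0.023

Expected counts for N = 1602 under a 13:3 ratio (total parts = 16):
  white: 1602 × 13/16 = 1301.625
  colored: 1602 × 3/16 = 300.375
χ² = Σ (O − E)² / E
  white: (1304 − 1301.625)² / 1301.625 = 0.0043
  colored: (298 − 300.375)² / 300.375 = 0.0188
χ² = 0.0043 + 0.0188 = 0.0231 ≈ 0.023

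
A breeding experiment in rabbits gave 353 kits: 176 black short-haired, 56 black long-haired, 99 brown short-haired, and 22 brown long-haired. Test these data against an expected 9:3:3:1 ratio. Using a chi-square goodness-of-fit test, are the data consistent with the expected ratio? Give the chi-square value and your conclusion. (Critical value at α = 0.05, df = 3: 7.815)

Under the 9:3:3:1 hypothesis (Σ ratio = 16, N = 353):
  black short-haired: 353 × 9/16 = 198.5625
  black long-haired: 353 × 3/16 = 66.1875
  brown short-haired: 353 × 3/16 = 66.1875
  brown long-haired: 353 × 1/16 = 22.0625
χ² = Σ (O − E)² / E
  black short-haired: (176 − 198.5625)² / 198.5625 = 2.5638
  black long-haired: (56 − 66.1875)² / 66.1875 = 1.5680
  brown short-haired: (99 − 66.1875)² / 66.1875 = 16.2668
  brown long-haired: (22 − 22.0625)² / 22.0625 = 0.0002
χ² = 2.5638 + 1.5680 + 16.2668 + 0.0002 = 20.3988 ≈ 20.399
Degrees of freedom = 4 − 1 = 3; critical value at α = 0.05 is 7.815.
Since 20.399 > 7.815, we reject the null hypothesis — the data do not fit the 9:3:3:1 ratio.

20.399; not consistent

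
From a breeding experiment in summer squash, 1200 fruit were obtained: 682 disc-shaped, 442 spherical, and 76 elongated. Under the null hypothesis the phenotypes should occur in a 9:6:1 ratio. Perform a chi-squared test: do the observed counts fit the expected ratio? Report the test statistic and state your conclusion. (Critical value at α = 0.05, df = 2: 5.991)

0.228; consistent

Total ratio parts = 16. Expected numbers out of 1200:
  disc-shaped: 1200 × 9/16 = 675
  spherical: 1200 × 6/16 = 450
  elongated: 1200 × 1/16 = 75
χ² = Σ (O − E)² / E
  disc-shaped: (682 − 675)² / 675 = 0.0726
  spherical: (442 − 450)² / 450 = 0.1422
  elongated: (76 − 75)² / 75 = 0.0133
χ² = 0.0726 + 0.1422 + 0.0133 = 0.2281 ≈ 0.228
Degrees of freedom = 3 − 1 = 2; critical value at α = 0.05 is 5.991.
Since 0.228 < 5.991, we fail to reject the null hypothesis — the data are consistent with the 9:6:1 ratio.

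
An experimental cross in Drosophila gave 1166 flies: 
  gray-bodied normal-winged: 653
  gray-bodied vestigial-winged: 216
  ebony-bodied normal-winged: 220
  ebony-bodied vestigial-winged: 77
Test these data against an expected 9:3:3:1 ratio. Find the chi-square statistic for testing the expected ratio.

Under the 9:3:3:1 hypothesis (Σ ratio = 16, N = 1166):
  gray-bodied normal-winged: 1166 × 9/16 = 655.875
  gray-bodied vestigial-winged: 1166 × 3/16 = 218.625
  ebony-bodied normal-winged: 1166 × 3/16 = 218.625
  ebony-bodied vestigial-winged: 1166 × 1/16 = 72.875
χ² = Σ (O − E)² / E
  gray-bodied normal-winged: (653 − 655.875)² / 655.875 = 0.0126
  gray-bodied vestigial-winged: (216 − 218.625)² / 218.625 = 0.0315
  ebony-bodied normal-winged: (220 − 218.625)² / 218.625 = 0.0086
  ebony-bodied vestigial-winged: (77 − 72.875)² / 72.875 = 0.2335
χ² = 0.0126 + 0.0315 + 0.0086 + 0.2335 = 0.2862 ≈ 0.286

0.286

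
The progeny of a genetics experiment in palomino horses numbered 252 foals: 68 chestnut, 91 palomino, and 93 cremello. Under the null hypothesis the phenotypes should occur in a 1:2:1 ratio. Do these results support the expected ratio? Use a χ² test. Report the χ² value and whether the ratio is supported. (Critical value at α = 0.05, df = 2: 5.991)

24.405; not consistent

The 1:2:1 ratio has 4 parts, so with N = 252 the expected counts are:
  chestnut: 252 × 1/4 = 63
  palomino: 252 × 2/4 = 126
  cremello: 252 × 1/4 = 63
χ² = Σ (O − E)² / E
  chestnut: (68 − 63)² / 63 = 0.3968
  palomino: (91 − 126)² / 126 = 9.7222
  cremello: (93 − 63)² / 63 = 14.2857
χ² = 0.3968 + 9.7222 + 14.2857 = 24.4047 ≈ 24.405
Degrees of freedom = 3 − 1 = 2; critical value at α = 0.05 is 5.991.
Since 24.405 > 5.991, we reject the null hypothesis — the data do not fit the 1:2:1 ratio.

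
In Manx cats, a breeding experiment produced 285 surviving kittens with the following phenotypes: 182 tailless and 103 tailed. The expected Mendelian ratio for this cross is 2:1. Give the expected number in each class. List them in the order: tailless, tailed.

190, 95

Under the 2:1 hypothesis (Σ ratio = 3, N = 285):
  tailless: 285 × 2/3 = 190
  tailed: 285 × 1/3 = 95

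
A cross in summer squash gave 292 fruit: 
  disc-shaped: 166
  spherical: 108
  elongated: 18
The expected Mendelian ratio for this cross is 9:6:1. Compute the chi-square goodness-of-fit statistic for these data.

Under the 9:6:1 hypothesis (Σ ratio = 16, N = 292):
  disc-shaped: 292 × 9/16 = 164.25
  spherical: 292 × 6/16 = 109.5
  elongated: 292 × 1/16 = 18.25
χ² = Σ (O − E)² / E
  disc-shaped: (166 − 164.25)² / 164.25 = 0.0186
  spherical: (108 − 109.5)² / 109.5 = 0.0205
  elongated: (18 − 18.25)² / 18.25 = 0.0034
χ² = 0.0186 + 0.0205 + 0.0034 = 0.0425 ≈ 0.043

0.043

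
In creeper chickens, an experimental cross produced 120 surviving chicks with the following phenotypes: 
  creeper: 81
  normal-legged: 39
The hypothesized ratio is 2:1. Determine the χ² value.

The 2:1 ratio has 3 parts, so with N = 120 the expected counts are:
  creeper: 120 × 2/3 = 80
  normal-legged: 120 × 1/3 = 40
χ² = Σ (O − E)² / E
  creeper: (81 − 80)² / 80 = 0.0125
  normal-legged: (39 − 40)² / 40 = 0.0250
χ² = 0.0125 + 0.0250 = 0.0375 ≈ 0.038

0.038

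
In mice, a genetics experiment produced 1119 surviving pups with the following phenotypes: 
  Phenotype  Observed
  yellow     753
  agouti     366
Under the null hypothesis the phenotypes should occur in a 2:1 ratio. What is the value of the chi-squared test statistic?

Under the 2:1 hypothesis (Σ ratio = 3, N = 1119):
  yellow: 1119 × 2/3 = 746
  agouti: 1119 × 1/3 = 373
χ² = Σ (O − E)² / E
  yellow: (753 − 746)² / 746 = 0.0657
  agouti: (366 − 373)² / 373 = 0.1314
χ² = 0.0657 + 0.1314 = 0.1971 ≈ 0.197

0.197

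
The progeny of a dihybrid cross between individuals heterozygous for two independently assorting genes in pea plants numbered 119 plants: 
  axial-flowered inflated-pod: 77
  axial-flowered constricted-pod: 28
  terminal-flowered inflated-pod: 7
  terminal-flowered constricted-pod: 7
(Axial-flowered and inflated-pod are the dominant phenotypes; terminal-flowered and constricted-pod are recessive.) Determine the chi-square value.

A dihybrid F₂ with independent assortment and complete dominance at both loci gives a 9:3:3:1 phenotypic ratio.
Under the 9:3:3:1 hypothesis (Σ ratio = 16, N = 119):
  axial-flowered inflated-pod: 119 × 9/16 = 66.9375
  axial-flowered constricted-pod: 119 × 3/16 = 22.3125
  terminal-flowered inflated-pod: 119 × 3/16 = 22.3125
  terminal-flowered constricted-pod: 119 × 1/16 = 7.4375
χ² = Σ (O − E)² / E
  axial-flowered inflated-pod: (77 − 66.9375)² / 66.9375 = 1.5127
  axial-flowered constricted-pod: (28 − 22.3125)² / 22.3125 = 1.4498
  terminal-flowered inflated-pod: (7 − 22.3125)² / 22.3125 = 10.5086
  terminal-flowered constricted-pod: (7 − 7.4375)² / 7.4375 = 0.0257
χ² = 1.5127 + 1.4498 + 10.5086 + 0.0257 = 13.4968 ≈ 13.497

13.497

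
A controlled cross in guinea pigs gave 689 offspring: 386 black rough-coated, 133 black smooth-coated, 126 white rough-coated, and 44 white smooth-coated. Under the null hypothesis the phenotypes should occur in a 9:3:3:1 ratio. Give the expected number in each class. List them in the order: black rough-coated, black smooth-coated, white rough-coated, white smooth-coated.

The 9:3:3:1 ratio has 16 parts, so with N = 689 the expected counts are:
  black rough-coated: 689 × 9/16 = 387.5625
  black smooth-coated: 689 × 3/16 = 129.1875
  white rough-coated: 689 × 3/16 = 129.1875
  white smooth-coated: 689 × 1/16 = 43.0625

387.5625, 129.1875, 129.1875, 43.0625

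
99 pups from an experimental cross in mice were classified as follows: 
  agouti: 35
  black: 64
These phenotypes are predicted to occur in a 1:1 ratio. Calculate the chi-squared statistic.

Total ratio parts = 2. Expected numbers out of 99:
  agouti: 99 × 1/2 = 49.5
  black: 99 × 1/2 = 49.5
χ² = Σ (O − E)² / E
  agouti: (35 − 49.5)² / 49.5 = 4.2475
  black: (64 − 49.5)² / 49.5 = 4.2475
χ² = 4.2475 + 4.2475 = 8.495

8.495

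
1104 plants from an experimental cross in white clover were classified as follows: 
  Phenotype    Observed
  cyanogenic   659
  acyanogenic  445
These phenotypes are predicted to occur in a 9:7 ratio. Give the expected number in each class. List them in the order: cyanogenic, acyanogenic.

621, 483

Total ratio parts = 16. Expected numbers out of 1104:
  cyanogenic: 1104 × 9/16 = 621
  acyanogenic: 1104 × 7/16 = 483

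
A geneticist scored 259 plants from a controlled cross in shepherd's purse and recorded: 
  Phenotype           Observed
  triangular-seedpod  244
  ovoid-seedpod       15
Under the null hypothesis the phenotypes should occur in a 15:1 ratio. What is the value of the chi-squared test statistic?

0.093

The 15:1 ratio has 16 parts, so with N = 259 the expected counts are:
  triangular-seedpod: 259 × 15/16 = 242.8125
  ovoid-seedpod: 259 × 1/16 = 16.1875
χ² = Σ (O − E)² / E
  triangular-seedpod: (244 − 242.8125)² / 242.8125 = 0.0058
  ovoid-seedpod: (15 − 16.1875)² / 16.1875 = 0.0871
χ² = 0.0058 + 0.0871 = 0.0929 ≈ 0.093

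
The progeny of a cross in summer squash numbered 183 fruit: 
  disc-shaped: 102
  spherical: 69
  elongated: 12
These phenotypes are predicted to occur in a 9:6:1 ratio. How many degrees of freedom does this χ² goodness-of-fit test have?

2

A goodness-of-fit test with 3 phenotype classes has df = 3 − 1 = 2.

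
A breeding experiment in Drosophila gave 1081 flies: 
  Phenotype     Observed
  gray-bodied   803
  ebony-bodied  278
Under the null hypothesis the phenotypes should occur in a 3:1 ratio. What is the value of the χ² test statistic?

0.296

The 3:1 ratio has 4 parts, so with N = 1081 the expected counts are:
  gray-bodied: 1081 × 3/4 = 810.75
  ebony-bodied: 1081 × 1/4 = 270.25
χ² = Σ (O − E)² / E
  gray-bodied: (803 − 810.75)² / 810.75 = 0.0741
  ebony-bodied: (278 − 270.25)² / 270.25 = 0.2222
χ² = 0.0741 + 0.2222 = 0.2963 ≈ 0.296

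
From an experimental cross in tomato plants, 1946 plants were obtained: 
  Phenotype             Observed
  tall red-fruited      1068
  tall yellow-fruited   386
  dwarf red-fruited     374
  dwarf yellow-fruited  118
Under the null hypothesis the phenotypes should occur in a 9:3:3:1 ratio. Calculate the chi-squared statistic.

Total ratio parts = 16. Expected numbers out of 1946:
  tall red-fruited: 1946 × 9/16 = 1094.625
  tall yellow-fruited: 1946 × 3/16 = 364.875
  dwarf red-fruited: 1946 × 3/16 = 364.875
  dwarf yellow-fruited: 1946 × 1/16 = 121.625
χ² = Σ (O − E)² / E
  tall red-fruited: (1068 − 1094.625)² / 1094.625 = 0.6476
  tall yellow-fruited: (386 − 364.875)² / 364.875 = 1.2231
  dwarf red-fruited: (374 − 364.875)² / 364.875 = 0.2282
  dwarf yellow-fruited: (118 − 121.625)² / 121.625 = 0.1080
χ² = 0.6476 + 1.2231 + 0.2282 + 0.1080 = 2.2069 ≈ 2.207

2.207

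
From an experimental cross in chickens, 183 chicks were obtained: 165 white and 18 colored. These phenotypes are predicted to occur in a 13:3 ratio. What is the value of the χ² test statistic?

Under the 13:3 hypothesis (Σ ratio = 16, N = 183):
  white: 183 × 13/16 = 148.6875
  colored: 183 × 3/16 = 34.3125
χ² = Σ (O − E)² / E
  white: (165 − 148.6875)² / 148.6875 = 1.7896
  colored: (18 − 34.3125)² / 34.3125 = 7.7551
χ² = 1.7896 + 7.7551 = 9.5447 ≈ 9.545

9.545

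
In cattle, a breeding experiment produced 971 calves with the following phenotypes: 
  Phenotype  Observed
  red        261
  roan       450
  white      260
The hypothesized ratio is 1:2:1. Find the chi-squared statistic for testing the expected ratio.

Expected counts for N = 971 under a 1:2:1 ratio (total parts = 4):
  red: 971 × 1/4 = 242.75
  roan: 971 × 2/4 = 485.5
  white: 971 × 1/4 = 242.75
χ² = Σ (O − E)² / E
  red: (261 − 242.75)² / 242.75 = 1.3720
  roan: (450 − 485.5)² / 485.5 = 2.5958
  white: (260 − 242.75)² / 242.75 = 1.2258
χ² = 1.3720 + 2.5958 + 1.2258 = 5.1936 ≈ 5.194

5.194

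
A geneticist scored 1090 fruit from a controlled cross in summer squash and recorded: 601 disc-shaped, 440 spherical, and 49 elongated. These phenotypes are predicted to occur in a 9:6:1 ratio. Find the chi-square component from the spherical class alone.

Total ratio parts = 16. Expected numbers out of 1090:
  disc-shaped: 1090 × 9/16 = 613.125
  spherical: 1090 × 6/16 = 408.75
  elongated: 1090 × 1/16 = 68.125
Contribution of spherical: (440 − 408.75)² / 408.75 = 2.3891

2.389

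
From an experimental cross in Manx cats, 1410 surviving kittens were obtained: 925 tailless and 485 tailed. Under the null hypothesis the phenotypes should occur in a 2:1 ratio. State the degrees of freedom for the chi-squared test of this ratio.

A goodness-of-fit test with 2 phenotype classes has df = 2 − 1 = 1.

1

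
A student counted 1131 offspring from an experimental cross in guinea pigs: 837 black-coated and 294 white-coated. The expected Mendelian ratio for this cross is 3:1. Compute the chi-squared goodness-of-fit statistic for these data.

0.597

Expected counts for N = 1131 under a 3:1 ratio (total parts = 4):
  black-coated: 1131 × 3/4 = 848.25
  white-coated: 1131 × 1/4 = 282.75
χ² = Σ (O − E)² / E
  black-coated: (837 − 848.25)² / 848.25 = 0.1492
  white-coated: (294 − 282.75)² / 282.75 = 0.4476
χ² = 0.1492 + 0.4476 = 0.5968 ≈ 0.597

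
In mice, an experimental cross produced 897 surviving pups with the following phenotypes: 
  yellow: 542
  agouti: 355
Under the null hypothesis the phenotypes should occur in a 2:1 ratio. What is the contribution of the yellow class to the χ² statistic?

Under the 2:1 hypothesis (Σ ratio = 3, N = 897):
  yellow: 897 × 2/3 = 598
  agouti: 897 × 1/3 = 299
Contribution of yellow: (542 − 598)² / 598 = 5.2441

5.244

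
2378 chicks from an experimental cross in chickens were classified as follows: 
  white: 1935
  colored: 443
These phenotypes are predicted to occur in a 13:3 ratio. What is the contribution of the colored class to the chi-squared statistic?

0.019

Under the 13:3 hypothesis (Σ ratio = 16, N = 2378):
  white: 2378 × 13/16 = 1932.125
  colored: 2378 × 3/16 = 445.875
Contribution of colored: (443 − 445.875)² / 445.875 = 0.0185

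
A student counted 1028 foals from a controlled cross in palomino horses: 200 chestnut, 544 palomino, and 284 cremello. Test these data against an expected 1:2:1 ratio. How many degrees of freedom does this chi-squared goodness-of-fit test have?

2

A goodness-of-fit test with 3 phenotype classes has df = 3 − 1 = 2.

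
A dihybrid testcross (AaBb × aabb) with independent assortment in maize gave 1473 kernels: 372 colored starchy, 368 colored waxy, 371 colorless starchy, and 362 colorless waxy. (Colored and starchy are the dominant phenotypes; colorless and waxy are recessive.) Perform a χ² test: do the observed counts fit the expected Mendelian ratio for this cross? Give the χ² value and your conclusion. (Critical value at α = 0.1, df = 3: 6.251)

0.165; consistent

A dihybrid testcross with independent assortment gives a 1:1:1:1 ratio.
Total ratio parts = 4. Expected numbers out of 1473:
  colored starchy: 1473 × 1/4 = 368.25
  colored waxy: 1473 × 1/4 = 368.25
  colorless starchy: 1473 × 1/4 = 368.25
  colorless waxy: 1473 × 1/4 = 368.25
χ² = Σ (O − E)² / E
  colored starchy: (372 − 368.25)² / 368.25 = 0.0382
  colored waxy: (368 − 368.25)² / 368.25 = 0.0002
  colorless starchy: (371 − 368.25)² / 368.25 = 0.0205
  colorless waxy: (362 − 368.25)² / 368.25 = 0.1061
χ² = 0.0382 + 0.0002 + 0.0205 + 0.1061 = 0.165
Degrees of freedom = 4 − 1 = 3; critical value at α = 0.1 is 6.251.
Since 0.165 < 6.251, we fail to reject the null hypothesis — the data are consistent with the 1:1:1:1 ratio.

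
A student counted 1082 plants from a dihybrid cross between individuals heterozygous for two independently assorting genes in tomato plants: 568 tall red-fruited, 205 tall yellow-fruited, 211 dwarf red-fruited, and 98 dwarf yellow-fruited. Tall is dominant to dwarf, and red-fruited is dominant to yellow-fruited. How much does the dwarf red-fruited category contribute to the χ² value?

0.325

A dihybrid F₂ with independent assortment and complete dominance at both loci gives a 9:3:3:1 phenotypic ratio.
The 9:3:3:1 ratio has 16 parts, so with N = 1082 the expected counts are:
  tall red-fruited: 1082 × 9/16 = 608.625
  tall yellow-fruited: 1082 × 3/16 = 202.875
  dwarf red-fruited: 1082 × 3/16 = 202.875
  dwarf yellow-fruited: 1082 × 1/16 = 67.625
Contribution of dwarf red-fruited: (211 − 202.875)² / 202.875 = 0.3254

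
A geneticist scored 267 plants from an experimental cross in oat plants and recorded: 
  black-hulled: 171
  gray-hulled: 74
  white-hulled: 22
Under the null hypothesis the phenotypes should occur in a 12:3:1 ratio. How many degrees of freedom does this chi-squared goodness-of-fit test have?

A goodness-of-fit test with 3 phenotype classes has df = 3 − 1 = 2.

2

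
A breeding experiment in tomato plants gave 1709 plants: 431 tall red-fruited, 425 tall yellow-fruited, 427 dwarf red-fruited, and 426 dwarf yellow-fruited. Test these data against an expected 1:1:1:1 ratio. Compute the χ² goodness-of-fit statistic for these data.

Expected counts for N = 1709 under a 1:1:1:1 ratio (total parts = 4):
  tall red-fruited: 1709 × 1/4 = 427.25
  tall yellow-fruited: 1709 × 1/4 = 427.25
  dwarf red-fruited: 1709 × 1/4 = 427.25
  dwarf yellow-fruited: 1709 × 1/4 = 427.25
χ² = Σ (O − E)² / E
  tall red-fruited: (431 − 427.25)² / 427.25 = 0.0329
  tall yellow-fruited: (425 − 427.25)² / 427.25 = 0.0118
  dwarf red-fruited: (427 − 427.25)² / 427.25 = 0.0001
  dwarf yellow-fruited: (426 − 427.25)² / 427.25 = 0.0037
χ² = 0.0329 + 0.0118 + 0.0001 + 0.0037 = 0.0485 ≈ 0.049

0.049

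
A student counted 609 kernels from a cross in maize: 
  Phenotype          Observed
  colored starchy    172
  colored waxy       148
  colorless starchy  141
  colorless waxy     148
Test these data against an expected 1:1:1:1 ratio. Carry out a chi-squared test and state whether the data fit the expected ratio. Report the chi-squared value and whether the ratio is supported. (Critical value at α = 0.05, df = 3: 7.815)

Under the 1:1:1:1 hypothesis (Σ ratio = 4, N = 609):
  colored starchy: 609 × 1/4 = 152.25
  colored waxy: 609 × 1/4 = 152.25
  colorless starchy: 609 × 1/4 = 152.25
  colorless waxy: 609 × 1/4 = 152.25
χ² = Σ (O − E)² / E
  colored starchy: (172 − 152.25)² / 152.25 = 2.5620
  colored waxy: (148 − 152.25)² / 152.25 = 0.1186
  colorless starchy: (141 − 152.25)² / 152.25 = 0.8313
  colorless waxy: (148 − 152.25)² / 152.25 = 0.1186
χ² = 2.5620 + 0.1186 + 0.8313 + 0.1186 = 3.6305 ≈ 3.631
Degrees of freedom = 4 − 1 = 3; critical value at α = 0.05 is 7.815.
Since 3.631 < 7.815, we fail to reject the null hypothesis — the data are consistent with the 1:1:1:1 ratio.

3.631; consistent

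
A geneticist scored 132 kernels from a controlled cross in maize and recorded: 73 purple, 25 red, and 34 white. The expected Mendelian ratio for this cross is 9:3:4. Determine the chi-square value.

The 9:3:4 ratio has 16 parts, so with N = 132 the expected counts are:
  purple: 132 × 9/16 = 74.25
  red: 132 × 3/16 = 24.75
  white: 132 × 4/16 = 33
χ² = Σ (O − E)² / E
  purple: (73 − 74.25)² / 74.25 = 0.0210
  red: (25 − 24.75)² / 24.75 = 0.0025
  white: (34 − 33)² / 33 = 0.0303
χ² = 0.0210 + 0.0025 + 0.0303 = 0.0538 ≈ 0.054

0.054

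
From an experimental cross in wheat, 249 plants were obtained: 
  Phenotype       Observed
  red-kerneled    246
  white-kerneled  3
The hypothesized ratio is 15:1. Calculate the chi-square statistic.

Total ratio parts = 16. Expected numbers out of 249:
  red-kerneled: 249 × 15/16 = 233.4375
  white-kerneled: 249 × 1/16 = 15.5625
χ² = Σ (O − E)² / E
  red-kerneled: (246 − 233.4375)² / 233.4375 = 0.6761
  white-kerneled: (3 − 15.5625)² / 15.5625 = 10.1408
χ² = 0.6761 + 10.1408 = 10.8169 ≈ 10.817

10.817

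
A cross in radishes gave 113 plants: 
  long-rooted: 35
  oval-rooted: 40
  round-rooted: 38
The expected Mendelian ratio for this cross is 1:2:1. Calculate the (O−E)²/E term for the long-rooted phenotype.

Expected counts for N = 113 under a 1:2:1 ratio (total parts = 4):
  long-rooted: 113 × 1/4 = 28.25
  oval-rooted: 113 × 2/4 = 56.5
  round-rooted: 113 × 1/4 = 28.25
Contribution of long-rooted: (35 − 28.25)² / 28.25 = 1.6128

1.613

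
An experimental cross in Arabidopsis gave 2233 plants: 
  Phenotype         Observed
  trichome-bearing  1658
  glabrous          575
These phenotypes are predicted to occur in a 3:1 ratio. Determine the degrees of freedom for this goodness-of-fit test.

A goodness-of-fit test with 2 phenotype classes has df = 2 − 1 = 1.

1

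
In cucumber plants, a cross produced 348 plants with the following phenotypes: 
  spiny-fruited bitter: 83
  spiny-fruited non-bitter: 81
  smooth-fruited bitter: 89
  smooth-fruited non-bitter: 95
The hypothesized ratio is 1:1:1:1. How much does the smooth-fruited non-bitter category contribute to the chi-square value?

The 1:1:1:1 ratio has 4 parts, so with N = 348 the expected counts are:
  spiny-fruited bitter: 348 × 1/4 = 87
  spiny-fruited non-bitter: 348 × 1/4 = 87
  smooth-fruited bitter: 348 × 1/4 = 87
  smooth-fruited non-bitter: 348 × 1/4 = 87
Contribution of smooth-fruited non-bitter: (95 − 87)² / 87 = 0.7356

0.736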